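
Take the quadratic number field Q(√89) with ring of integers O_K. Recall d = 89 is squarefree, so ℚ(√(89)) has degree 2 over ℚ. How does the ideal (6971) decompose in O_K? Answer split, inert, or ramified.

d = 89 ≡ 1 (mod 4), so O_K = ℤ[(1+√89)/2] and disc(K) = d = 89.
Since gcd(6971, 89) = 1 the prime 6971 does not ramify.
Compute (89/6971) via Euler: 89^((6971-1)/2) mod 6971 = 6970, so (89/6971) = -1.
d is a non-residue mod p, hence 6971 remains inert in O_K.

p is inert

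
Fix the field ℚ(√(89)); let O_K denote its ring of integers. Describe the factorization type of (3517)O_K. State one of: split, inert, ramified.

d = 89 ≡ 1 (mod 4), so O_K = ℤ[(1+√89)/2] and disc(K) = d = 89.
Since gcd(3517, 89) = 1 the prime 3517 does not ramify.
Legendre symbol by Euler's criterion: (89/3517) ≡ 89^1758 ≡ 3516 (mod 3517), i.e. (89/3517) = -1.
d is a non-residue mod p, hence 3517 remains inert in O_K.

3517 remains inert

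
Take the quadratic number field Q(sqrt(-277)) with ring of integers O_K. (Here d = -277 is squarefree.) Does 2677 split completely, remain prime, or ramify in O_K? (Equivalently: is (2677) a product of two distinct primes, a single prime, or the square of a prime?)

d = -277 ≡ 3 (mod 4), so O_K = ℤ[√-277] and disc(K) = 4d = -1108.
Since gcd(2677, -1108) = 1 the prime 2677 does not ramify.
Euler's criterion: (-277)^1338 mod 2677 = 2676. Thus (-277|2677) = -1.
d is a non-residue mod p, hence 2677 remains inert in O_K.

inert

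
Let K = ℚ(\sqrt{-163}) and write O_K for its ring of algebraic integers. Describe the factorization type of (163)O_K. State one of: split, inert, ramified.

d = -163 ≡ 1 (mod 4), so O_K = ℤ[(1+√-163)/2] and disc(K) = d = -163.
disc(K) = -163 = 163·(-1), so p = 163 is ramified.

p ramifies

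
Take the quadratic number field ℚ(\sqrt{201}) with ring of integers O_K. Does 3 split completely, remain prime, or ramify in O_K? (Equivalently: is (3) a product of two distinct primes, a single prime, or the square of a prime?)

Since 201 ≡ 1 mod 4, the ring of integers is ℤ[(1+√201)/2] with discriminant 201.
3 divides disc(K) = 201, so 3 ramifies.

ramifies in O_K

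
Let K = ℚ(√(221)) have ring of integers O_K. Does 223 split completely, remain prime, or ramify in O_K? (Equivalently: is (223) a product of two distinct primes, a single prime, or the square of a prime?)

221 mod 4 = 1, hence disc K = 221 and O_K = ℤ[(1+√221)/2].
Since gcd(223, 221) = 1 the prime 223 does not ramify.
Compute (221/223) via Euler: 221^((223-1)/2) mod 223 = 222, so (221/223) = -1.
Legendre symbol -1 ⇒ 223 is inert.

inert — (223) stays prime in O_K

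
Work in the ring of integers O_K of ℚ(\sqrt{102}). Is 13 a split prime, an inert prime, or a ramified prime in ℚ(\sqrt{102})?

inert

d = 102 ≡ 2 (mod 4), so O_K = ℤ[√102] and disc(K) = 4d = 408.
disc(K) = 408 is not divisible by 13; 13 is unramified.
Compute (102/13) via Euler: 11^((13-1)/2) mod 13 = 12, so (102/13) = -1.
d is a non-residue mod p, hence 13 remains inert in O_K.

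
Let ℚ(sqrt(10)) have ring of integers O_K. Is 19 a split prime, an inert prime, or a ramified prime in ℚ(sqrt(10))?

Since 10 ≢ 1 mod 4, the ring of integers is ℤ[√10] with discriminant 4·10 = 40.
19 ∤ 40, so 19 is unramified.
Legendre symbol by Euler's criterion: (10/19) ≡ 10^9 ≡ 18 (mod 19), i.e. (10/19) = -1.
(10/19) = -1, so 19 is inert.

remains prime (inert)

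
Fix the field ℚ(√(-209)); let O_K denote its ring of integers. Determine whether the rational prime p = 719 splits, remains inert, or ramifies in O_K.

remains prime (inert)

Since -209 ≢ 1 mod 4, the ring of integers is ℤ[√-209] with discriminant 4·(-209) = -836.
Since gcd(719, -836) = 1 the prime 719 does not ramify.
Compute (-209/719) via Euler: 510^((719-1)/2) mod 719 = 718, so (-209/719) = -1.
Legendre symbol -1 ⇒ 719 is inert.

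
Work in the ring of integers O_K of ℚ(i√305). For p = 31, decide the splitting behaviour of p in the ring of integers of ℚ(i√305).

Since -305 ≢ 1 mod 4, the ring of integers is ℤ[√-305] with discriminant 4·(-305) = -1220.
31 ∤ -1220, so 31 is unramified.
Compute (-305/31) via Euler: 5^((31-1)/2) mod 31 = 1, so (-305/31) = 1.
Legendre symbol 1 ⇒ 31 is split.

split — (31) = 𝔭₁𝔭₂ with 𝔭₁ ≠ 𝔭₂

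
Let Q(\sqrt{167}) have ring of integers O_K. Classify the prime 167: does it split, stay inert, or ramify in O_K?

d = 167 ≡ 3 (mod 4), so O_K = ℤ[√167] and disc(K) = 4d = 668.
167 divides disc(K) = 668, so 167 ramifies.

ramified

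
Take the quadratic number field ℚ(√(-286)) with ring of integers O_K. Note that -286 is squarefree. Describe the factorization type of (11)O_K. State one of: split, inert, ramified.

Since -286 ≢ 1 mod 4, the ring of integers is ℤ[√-286] with discriminant 4·(-286) = -1144.
disc(K) = -1144 = 11·(-104), so p = 11 is ramified.

ramified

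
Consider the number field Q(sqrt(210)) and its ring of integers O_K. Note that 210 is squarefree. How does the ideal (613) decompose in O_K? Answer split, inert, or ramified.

Since 210 ≢ 1 mod 4, the ring of integers is ℤ[√210] with discriminant 4·210 = 840.
613 ∤ 840, so 613 is unramified.
Legendre symbol by Euler's criterion: (210/613) ≡ 210^306 ≡ 1 (mod 613), i.e. (210/613) = 1.
Legendre symbol 1 ⇒ 613 is split.

613 splits in O_K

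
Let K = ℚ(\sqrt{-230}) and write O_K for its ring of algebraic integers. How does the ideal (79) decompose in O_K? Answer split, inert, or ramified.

d = -230 ≡ 2 (mod 4), so O_K = ℤ[√-230] and disc(K) = 4d = -920.
79 ∤ -920, so 79 is unramified.
Compute (-230/79) via Euler: 7^((79-1)/2) mod 79 = 78, so (-230/79) = -1.
d is a non-residue mod p, hence 79 remains inert in O_K.

p is inert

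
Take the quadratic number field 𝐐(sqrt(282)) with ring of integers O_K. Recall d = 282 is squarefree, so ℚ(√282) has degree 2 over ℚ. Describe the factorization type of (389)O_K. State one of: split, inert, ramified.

d = 282 ≡ 2 (mod 4), so O_K = ℤ[√282] and disc(K) = 4d = 1128.
Since gcd(389, 1128) = 1 the prime 389 does not ramify.
Euler's criterion: 282^194 mod 389 = 388. Thus (282|389) = -1.
(282/389) = -1, so 389 is inert.

inert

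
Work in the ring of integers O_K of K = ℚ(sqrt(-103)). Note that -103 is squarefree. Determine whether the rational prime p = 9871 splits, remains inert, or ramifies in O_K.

remains prime (inert)

d = -103 ≡ 1 (mod 4), so O_K = ℤ[(1+√-103)/2] and disc(K) = d = -103.
9871 ∤ -103, so 9871 is unramified.
Euler's criterion: (-103)^4935 mod 9871 = 9870. Thus (-103|9871) = -1.
d is a non-residue mod p, hence 9871 remains inert in O_K.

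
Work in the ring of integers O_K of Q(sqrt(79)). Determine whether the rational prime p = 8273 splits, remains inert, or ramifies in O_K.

d = 79 ≡ 3 (mod 4), so O_K = ℤ[√79] and disc(K) = 4d = 316.
8273 ∤ 316, so 8273 is unramified.
Legendre symbol by Euler's criterion: (79/8273) ≡ 79^4136 ≡ 8272 (mod 8273), i.e. (79/8273) = -1.
d is a non-residue mod p, hence 8273 remains inert in O_K.

p is inert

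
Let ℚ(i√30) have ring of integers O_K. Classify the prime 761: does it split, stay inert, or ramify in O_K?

inert — (761) stays prime in O_K

-30 mod 4 = 2, hence disc K = 4·(-30) = -120 and O_K = ℤ[√-30].
disc(K) = -120 is not divisible by 761; 761 is unramified.
(-30/761) = 731^380 mod 761 = 760, giving Legendre symbol -1.
Legendre symbol -1 ⇒ 761 is inert.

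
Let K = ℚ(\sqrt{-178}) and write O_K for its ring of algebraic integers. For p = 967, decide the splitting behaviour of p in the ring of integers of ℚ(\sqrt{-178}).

967 splits in O_K

-178 mod 4 = 2, hence disc K = 4·(-178) = -712 and O_K = ℤ[√-178].
967 ∤ -712, so 967 is unramified.
Compute (-178/967) via Euler: 789^((967-1)/2) mod 967 = 1, so (-178/967) = 1.
d is a quadratic residue mod p, hence 967 splits in O_K.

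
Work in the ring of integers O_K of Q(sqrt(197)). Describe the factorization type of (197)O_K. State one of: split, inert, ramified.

ramifies in O_K

Since 197 ≡ 1 mod 4, the ring of integers is ℤ[(1+√197)/2] with discriminant 197.
197 divides disc(K) = 197, so 197 ramifies.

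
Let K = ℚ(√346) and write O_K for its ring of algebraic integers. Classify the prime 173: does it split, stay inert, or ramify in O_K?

ramified — (173) = 𝔭²

346 mod 4 = 2, hence disc K = 4·346 = 1384 and O_K = ℤ[√346].
disc(K) = 1384 = 173·8, so p = 173 is ramified.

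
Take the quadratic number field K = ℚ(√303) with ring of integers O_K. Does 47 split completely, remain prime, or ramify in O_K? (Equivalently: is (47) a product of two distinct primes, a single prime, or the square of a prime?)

303 mod 4 = 3, hence disc K = 4·303 = 1212 and O_K = ℤ[√303].
47 ∤ 1212, so 47 is unramified.
Compute (303/47) via Euler: 21^((47-1)/2) mod 47 = 1, so (303/47) = 1.
d is a quadratic residue mod p, hence 47 splits in O_K.

p splits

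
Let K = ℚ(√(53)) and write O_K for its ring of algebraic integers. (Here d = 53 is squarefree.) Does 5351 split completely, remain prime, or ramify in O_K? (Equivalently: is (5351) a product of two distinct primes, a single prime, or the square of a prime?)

inert

53 mod 4 = 1, hence disc K = 53 and O_K = ℤ[(1+√53)/2].
5351 ∤ 53, so 5351 is unramified.
Legendre symbol by Euler's criterion: (53/5351) ≡ 53^2675 ≡ 5350 (mod 5351), i.e. (53/5351) = -1.
Legendre symbol -1 ⇒ 5351 is inert.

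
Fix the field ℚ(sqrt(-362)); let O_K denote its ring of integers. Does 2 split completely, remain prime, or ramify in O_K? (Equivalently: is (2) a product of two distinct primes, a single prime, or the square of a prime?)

ramified — (2) = 𝔭²

-362 mod 4 = 2, hence disc K = 4·(-362) = -1448 and O_K = ℤ[√-362].
Ramification test: 2 | -1448. The prime 2 ramifies in K.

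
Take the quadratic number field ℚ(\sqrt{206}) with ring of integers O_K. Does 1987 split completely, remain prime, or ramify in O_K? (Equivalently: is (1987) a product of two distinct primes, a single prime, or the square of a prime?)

p splits

206 mod 4 = 2, hence disc K = 4·206 = 824 and O_K = ℤ[√206].
disc(K) = 824 is not divisible by 1987; 1987 is unramified.
Euler's criterion: 206^993 mod 1987 = 1. Thus (206|1987) = 1.
Legendre symbol 1 ⇒ 1987 is split.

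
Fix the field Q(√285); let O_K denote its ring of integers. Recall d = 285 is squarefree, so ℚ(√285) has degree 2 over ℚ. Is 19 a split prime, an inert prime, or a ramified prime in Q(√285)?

ramified — (19) = 𝔭²

285 mod 4 = 1, hence disc K = 285 and O_K = ℤ[(1+√285)/2].
19 divides disc(K) = 285, so 19 ramifies.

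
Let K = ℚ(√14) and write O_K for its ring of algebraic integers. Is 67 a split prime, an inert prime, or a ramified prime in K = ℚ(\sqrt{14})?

67 splits in O_K

14 mod 4 = 2, hence disc K = 4·14 = 56 and O_K = ℤ[√14].
67 ∤ 56, so 67 is unramified.
Compute (14/67) via Euler: 14^((67-1)/2) mod 67 = 1, so (14/67) = 1.
(14/67) = 1, so 67 splits.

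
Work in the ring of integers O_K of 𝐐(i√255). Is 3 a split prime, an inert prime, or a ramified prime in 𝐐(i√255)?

d = -255 ≡ 1 (mod 4), so O_K = ℤ[(1+√-255)/2] and disc(K) = d = -255.
Ramification test: 3 | -255. The prime 3 ramifies in K.

ramifies in O_K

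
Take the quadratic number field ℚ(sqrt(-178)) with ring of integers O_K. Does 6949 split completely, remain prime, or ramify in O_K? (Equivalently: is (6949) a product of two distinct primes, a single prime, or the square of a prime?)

-178 mod 4 = 2, hence disc K = 4·(-178) = -712 and O_K = ℤ[√-178].
6949 ∤ -712, so 6949 is unramified.
Compute (-178/6949) via Euler: 6771^((6949-1)/2) mod 6949 = 1, so (-178/6949) = 1.
d is a quadratic residue mod p, hence 6949 splits in O_K.

p splits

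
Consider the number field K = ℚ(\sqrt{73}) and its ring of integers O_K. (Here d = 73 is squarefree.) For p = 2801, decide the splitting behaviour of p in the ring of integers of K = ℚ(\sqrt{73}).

73 mod 4 = 1, hence disc K = 73 and O_K = ℤ[(1+√73)/2].
2801 ∤ 73, so 2801 is unramified.
(73/2801) = 73^1400 mod 2801 = 1, giving Legendre symbol 1.
Legendre symbol 1 ⇒ 2801 is split.

split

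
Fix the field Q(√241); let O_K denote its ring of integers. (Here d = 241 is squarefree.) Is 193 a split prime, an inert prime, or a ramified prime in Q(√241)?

p splits

241 mod 4 = 1, hence disc K = 241 and O_K = ℤ[(1+√241)/2].
disc(K) = 241 is not divisible by 193; 193 is unramified.
Compute (241/193) via Euler: 48^((193-1)/2) mod 193 = 1, so (241/193) = 1.
(241/193) = 1, so 193 splits.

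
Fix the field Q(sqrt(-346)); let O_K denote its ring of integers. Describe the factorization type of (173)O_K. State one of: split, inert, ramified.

ramifies in O_K

-346 mod 4 = 2, hence disc K = 4·(-346) = -1384 and O_K = ℤ[√-346].
Ramification test: 173 | -1384. The prime 173 ramifies in K.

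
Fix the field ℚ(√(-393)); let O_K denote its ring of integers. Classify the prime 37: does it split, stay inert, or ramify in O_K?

p is inert

-393 mod 4 = 3, hence disc K = 4·(-393) = -1572 and O_K = ℤ[√-393].
disc(K) = -1572 is not divisible by 37; 37 is unramified.
Compute (-393/37) via Euler: 14^((37-1)/2) mod 37 = 36, so (-393/37) = -1.
(-393/37) = -1, so 37 is inert.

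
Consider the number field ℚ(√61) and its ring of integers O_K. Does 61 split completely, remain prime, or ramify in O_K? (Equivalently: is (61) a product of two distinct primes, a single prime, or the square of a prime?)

p ramifies

d = 61 ≡ 1 (mod 4), so O_K = ℤ[(1+√61)/2] and disc(K) = d = 61.
61 divides disc(K) = 61, so 61 ramifies.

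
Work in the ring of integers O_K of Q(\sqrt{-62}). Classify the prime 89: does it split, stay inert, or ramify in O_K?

-62 mod 4 = 2, hence disc K = 4·(-62) = -248 and O_K = ℤ[√-62].
89 ∤ -248, so 89 is unramified.
(-62/89) = 27^44 mod 89 = 88, giving Legendre symbol -1.
(-62/89) = -1, so 89 is inert.

inert — (89) stays prime in O_K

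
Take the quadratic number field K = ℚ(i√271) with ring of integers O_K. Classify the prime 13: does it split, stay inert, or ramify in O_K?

13 remains inert

d = -271 ≡ 1 (mod 4), so O_K = ℤ[(1+√-271)/2] and disc(K) = d = -271.
Since gcd(13, -271) = 1 the prime 13 does not ramify.
Compute (-271/13) via Euler: 2^((13-1)/2) mod 13 = 12, so (-271/13) = -1.
Legendre symbol -1 ⇒ 13 is inert.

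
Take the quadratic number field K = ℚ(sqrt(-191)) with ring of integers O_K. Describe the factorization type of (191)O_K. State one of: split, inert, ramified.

Since -191 ≡ 1 mod 4, the ring of integers is ℤ[(1+√-191)/2] with discriminant -191.
Ramification test: 191 | -191. The prime 191 ramifies in K.

191 is ramified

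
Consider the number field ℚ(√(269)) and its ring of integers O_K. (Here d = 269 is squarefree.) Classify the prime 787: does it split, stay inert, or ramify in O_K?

269 mod 4 = 1, hence disc K = 269 and O_K = ℤ[(1+√269)/2].
Since gcd(787, 269) = 1 the prime 787 does not ramify.
Euler's criterion: 269^393 mod 787 = 1. Thus (269|787) = 1.
d is a quadratic residue mod p, hence 787 splits in O_K.

splits completely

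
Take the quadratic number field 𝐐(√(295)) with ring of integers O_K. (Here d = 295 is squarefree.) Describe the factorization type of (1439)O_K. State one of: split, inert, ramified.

d = 295 ≡ 3 (mod 4), so O_K = ℤ[√295] and disc(K) = 4d = 1180.
1439 ∤ 1180, so 1439 is unramified.
Compute (295/1439) via Euler: 295^((1439-1)/2) mod 1439 = 1, so (295/1439) = 1.
Legendre symbol 1 ⇒ 1439 is split.

1439 splits in O_K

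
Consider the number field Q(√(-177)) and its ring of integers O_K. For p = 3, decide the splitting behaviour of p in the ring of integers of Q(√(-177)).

ramifies in O_K

-177 mod 4 = 3, hence disc K = 4·(-177) = -708 and O_K = ℤ[√-177].
Ramification test: 3 | -708. The prime 3 ramifies in K.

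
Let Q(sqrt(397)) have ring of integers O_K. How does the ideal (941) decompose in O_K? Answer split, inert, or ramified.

p splits

397 mod 4 = 1, hence disc K = 397 and O_K = ℤ[(1+√397)/2].
Since gcd(941, 397) = 1 the prime 941 does not ramify.
Euler's criterion: 397^470 mod 941 = 1. Thus (397|941) = 1.
d is a quadratic residue mod p, hence 941 splits in O_K.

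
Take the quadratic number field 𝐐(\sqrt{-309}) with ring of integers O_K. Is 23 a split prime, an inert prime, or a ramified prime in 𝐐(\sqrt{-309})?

Since -309 ≢ 1 mod 4, the ring of integers is ℤ[√-309] with discriminant 4·(-309) = -1236.
disc(K) = -1236 is not divisible by 23; 23 is unramified.
Legendre symbol by Euler's criterion: (-309/23) ≡ (-309)^11 ≡ 1 (mod 23), i.e. (-309/23) = 1.
(-309/23) = 1, so 23 splits.

splits completely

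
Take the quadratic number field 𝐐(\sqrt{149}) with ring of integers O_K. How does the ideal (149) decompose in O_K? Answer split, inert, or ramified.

ramified — (149) = 𝔭²

Since 149 ≡ 1 mod 4, the ring of integers is ℤ[(1+√149)/2] with discriminant 149.
disc(K) = 149 = 149·1, so p = 149 is ramified.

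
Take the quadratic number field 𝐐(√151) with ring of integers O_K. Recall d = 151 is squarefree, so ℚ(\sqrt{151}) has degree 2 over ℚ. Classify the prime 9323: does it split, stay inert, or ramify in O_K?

d = 151 ≡ 3 (mod 4), so O_K = ℤ[√151] and disc(K) = 4d = 604.
Since gcd(9323, 604) = 1 the prime 9323 does not ramify.
Legendre symbol by Euler's criterion: (151/9323) ≡ 151^4661 ≡ 1 (mod 9323), i.e. (151/9323) = 1.
(151/9323) = 1, so 9323 splits.

9323 splits in O_K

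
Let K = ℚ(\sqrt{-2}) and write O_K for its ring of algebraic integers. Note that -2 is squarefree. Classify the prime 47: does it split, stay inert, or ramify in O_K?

-2 mod 4 = 2, hence disc K = 4·(-2) = -8 and O_K = ℤ[√-2].
Since gcd(47, -8) = 1 the prime 47 does not ramify.
Compute (-2/47) via Euler: 45^((47-1)/2) mod 47 = 46, so (-2/47) = -1.
Legendre symbol -1 ⇒ 47 is inert.

47 remains inert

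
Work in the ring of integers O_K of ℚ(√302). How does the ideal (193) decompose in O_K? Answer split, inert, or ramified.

p splits

d = 302 ≡ 2 (mod 4), so O_K = ℤ[√302] and disc(K) = 4d = 1208.
193 ∤ 1208, so 193 is unramified.
Legendre symbol by Euler's criterion: (302/193) ≡ 302^96 ≡ 1 (mod 193), i.e. (302/193) = 1.
(302/193) = 1, so 193 splits.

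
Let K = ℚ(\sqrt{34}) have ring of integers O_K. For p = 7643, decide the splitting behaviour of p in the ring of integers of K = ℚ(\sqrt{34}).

d = 34 ≡ 2 (mod 4), so O_K = ℤ[√34] and disc(K) = 4d = 136.
Since gcd(7643, 136) = 1 the prime 7643 does not ramify.
Legendre symbol by Euler's criterion: (34/7643) ≡ 34^3821 ≡ 1 (mod 7643), i.e. (34/7643) = 1.
(34/7643) = 1, so 7643 splits.

7643 splits in O_K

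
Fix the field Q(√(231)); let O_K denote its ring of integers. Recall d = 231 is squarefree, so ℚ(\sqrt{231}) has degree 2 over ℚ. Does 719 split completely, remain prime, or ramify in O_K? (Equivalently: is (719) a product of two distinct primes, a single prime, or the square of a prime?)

231 mod 4 = 3, hence disc K = 4·231 = 924 and O_K = ℤ[√231].
Since gcd(719, 924) = 1 the prime 719 does not ramify.
Euler's criterion: 231^359 mod 719 = 718. Thus (231|719) = -1.
Legendre symbol -1 ⇒ 719 is inert.

inert — (719) stays prime in O_K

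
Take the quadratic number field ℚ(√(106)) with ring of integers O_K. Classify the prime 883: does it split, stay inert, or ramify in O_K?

106 mod 4 = 2, hence disc K = 4·106 = 424 and O_K = ℤ[√106].
883 ∤ 424, so 883 is unramified.
Legendre symbol by Euler's criterion: (106/883) ≡ 106^441 ≡ 1 (mod 883), i.e. (106/883) = 1.
(106/883) = 1, so 883 splits.

883 splits in O_K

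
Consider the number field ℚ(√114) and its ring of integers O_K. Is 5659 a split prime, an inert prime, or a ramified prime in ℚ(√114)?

114 mod 4 = 2, hence disc K = 4·114 = 456 and O_K = ℤ[√114].
5659 ∤ 456, so 5659 is unramified.
Legendre symbol by Euler's criterion: (114/5659) ≡ 114^2829 ≡ 5658 (mod 5659), i.e. (114/5659) = -1.
(114/5659) = -1, so 5659 is inert.

inert — (5659) stays prime in O_K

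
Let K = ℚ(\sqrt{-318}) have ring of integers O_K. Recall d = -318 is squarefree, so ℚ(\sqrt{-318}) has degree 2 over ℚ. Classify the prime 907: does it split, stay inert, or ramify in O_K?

-318 mod 4 = 2, hence disc K = 4·(-318) = -1272 and O_K = ℤ[√-318].
Since gcd(907, -1272) = 1 the prime 907 does not ramify.
Legendre symbol by Euler's criterion: (-318/907) ≡ (-318)^453 ≡ 906 (mod 907), i.e. (-318/907) = -1.
d is a non-residue mod p, hence 907 remains inert in O_K.

907 remains inert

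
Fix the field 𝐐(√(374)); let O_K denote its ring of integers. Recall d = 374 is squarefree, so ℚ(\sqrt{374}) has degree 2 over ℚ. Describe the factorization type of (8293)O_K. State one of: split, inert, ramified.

inert

d = 374 ≡ 2 (mod 4), so O_K = ℤ[√374] and disc(K) = 4d = 1496.
8293 ∤ 1496, so 8293 is unramified.
Legendre symbol by Euler's criterion: (374/8293) ≡ 374^4146 ≡ 8292 (mod 8293), i.e. (374/8293) = -1.
d is a non-residue mod p, hence 8293 remains inert in O_K.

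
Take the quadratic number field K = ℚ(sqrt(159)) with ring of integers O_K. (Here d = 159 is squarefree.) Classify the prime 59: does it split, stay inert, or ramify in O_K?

split

159 mod 4 = 3, hence disc K = 4·159 = 636 and O_K = ℤ[√159].
59 ∤ 636, so 59 is unramified.
Compute (159/59) via Euler: 41^((59-1)/2) mod 59 = 1, so (159/59) = 1.
Legendre symbol 1 ⇒ 59 is split.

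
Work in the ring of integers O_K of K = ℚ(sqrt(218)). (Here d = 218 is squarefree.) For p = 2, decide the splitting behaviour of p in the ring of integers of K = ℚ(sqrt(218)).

ramified — (2) = 𝔭²

218 mod 4 = 2, hence disc K = 4·218 = 872 and O_K = ℤ[√218].
disc(K) = 872 = 2·436, so p = 2 is ramified.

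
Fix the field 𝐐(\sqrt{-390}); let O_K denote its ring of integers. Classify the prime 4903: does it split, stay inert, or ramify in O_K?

Since -390 ≢ 1 mod 4, the ring of integers is ℤ[√-390] with discriminant 4·(-390) = -1560.
disc(K) = -1560 is not divisible by 4903; 4903 is unramified.
Compute (-390/4903) via Euler: 4513^((4903-1)/2) mod 4903 = 1, so (-390/4903) = 1.
Legendre symbol 1 ⇒ 4903 is split.

split — (4903) = 𝔭₁𝔭₂ with 𝔭₁ ≠ 𝔭₂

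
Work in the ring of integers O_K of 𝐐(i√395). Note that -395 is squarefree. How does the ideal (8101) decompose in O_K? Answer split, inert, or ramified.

d = -395 ≡ 1 (mod 4), so O_K = ℤ[(1+√-395)/2] and disc(K) = d = -395.
disc(K) = -395 is not divisible by 8101; 8101 is unramified.
(-395/8101) = 7706^4050 mod 8101 = 8100, giving Legendre symbol -1.
Legendre symbol -1 ⇒ 8101 is inert.

inert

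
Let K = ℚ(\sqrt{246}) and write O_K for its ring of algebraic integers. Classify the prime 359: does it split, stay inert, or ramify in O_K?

359 splits in O_K

Since 246 ≢ 1 mod 4, the ring of integers is ℤ[√246] with discriminant 4·246 = 984.
359 ∤ 984, so 359 is unramified.
(246/359) = 246^179 mod 359 = 1, giving Legendre symbol 1.
(246/359) = 1, so 359 splits.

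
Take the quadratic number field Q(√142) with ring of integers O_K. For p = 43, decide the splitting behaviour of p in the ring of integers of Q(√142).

142 mod 4 = 2, hence disc K = 4·142 = 568 and O_K = ℤ[√142].
43 ∤ 568, so 43 is unramified.
Compute (142/43) via Euler: 13^((43-1)/2) mod 43 = 1, so (142/43) = 1.
d is a quadratic residue mod p, hence 43 splits in O_K.

p splits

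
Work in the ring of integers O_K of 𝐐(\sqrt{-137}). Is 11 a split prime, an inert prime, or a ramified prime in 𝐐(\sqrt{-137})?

-137 mod 4 = 3, hence disc K = 4·(-137) = -548 and O_K = ℤ[√-137].
Since gcd(11, -548) = 1 the prime 11 does not ramify.
Euler's criterion: (-137)^5 mod 11 = 10. Thus (-137|11) = -1.
Legendre symbol -1 ⇒ 11 is inert.

inert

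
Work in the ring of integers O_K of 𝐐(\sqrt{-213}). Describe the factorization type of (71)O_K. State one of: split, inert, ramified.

d = -213 ≡ 3 (mod 4), so O_K = ℤ[√-213] and disc(K) = 4d = -852.
71 divides disc(K) = -852, so 71 ramifies.

71 is ramified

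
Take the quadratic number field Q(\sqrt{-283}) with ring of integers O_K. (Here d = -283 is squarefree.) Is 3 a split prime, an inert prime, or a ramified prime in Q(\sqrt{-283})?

d = -283 ≡ 1 (mod 4), so O_K = ℤ[(1+√-283)/2] and disc(K) = d = -283.
Since gcd(3, -283) = 1 the prime 3 does not ramify.
(-283/3) = 2^1 mod 3 = 2, giving Legendre symbol -1.
(-283/3) = -1, so 3 is inert.

remains prime (inert)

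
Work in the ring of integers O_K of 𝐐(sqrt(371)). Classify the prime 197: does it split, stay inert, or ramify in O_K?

split

371 mod 4 = 3, hence disc K = 4·371 = 1484 and O_K = ℤ[√371].
disc(K) = 1484 is not divisible by 197; 197 is unramified.
Legendre symbol by Euler's criterion: (371/197) ≡ 371^98 ≡ 1 (mod 197), i.e. (371/197) = 1.
d is a quadratic residue mod p, hence 197 splits in O_K.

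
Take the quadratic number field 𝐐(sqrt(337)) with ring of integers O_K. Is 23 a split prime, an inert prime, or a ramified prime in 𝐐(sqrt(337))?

337 mod 4 = 1, hence disc K = 337 and O_K = ℤ[(1+√337)/2].
Since gcd(23, 337) = 1 the prime 23 does not ramify.
(337/23) = 15^11 mod 23 = 22, giving Legendre symbol -1.
(337/23) = -1, so 23 is inert.

p is inert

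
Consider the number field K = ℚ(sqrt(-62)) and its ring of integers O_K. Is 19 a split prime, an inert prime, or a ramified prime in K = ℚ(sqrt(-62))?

-62 mod 4 = 2, hence disc K = 4·(-62) = -248 and O_K = ℤ[√-62].
19 ∤ -248, so 19 is unramified.
Compute (-62/19) via Euler: 14^((19-1)/2) mod 19 = 18, so (-62/19) = -1.
(-62/19) = -1, so 19 is inert.

remains prime (inert)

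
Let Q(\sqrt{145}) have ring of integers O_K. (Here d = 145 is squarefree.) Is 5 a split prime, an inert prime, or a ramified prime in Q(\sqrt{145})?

ramified — (5) = 𝔭²

d = 145 ≡ 1 (mod 4), so O_K = ℤ[(1+√145)/2] and disc(K) = d = 145.
5 divides disc(K) = 145, so 5 ramifies.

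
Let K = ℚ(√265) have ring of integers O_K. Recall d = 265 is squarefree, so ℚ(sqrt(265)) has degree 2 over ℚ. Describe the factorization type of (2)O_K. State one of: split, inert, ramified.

265 mod 4 = 1, hence disc K = 265 and O_K = ℤ[(1+√265)/2].
Since gcd(2, 265) = 1 the prime 2 does not ramify.
Checking d mod 8: 265 ≡ 1. Hence 2 is split in O_K.

split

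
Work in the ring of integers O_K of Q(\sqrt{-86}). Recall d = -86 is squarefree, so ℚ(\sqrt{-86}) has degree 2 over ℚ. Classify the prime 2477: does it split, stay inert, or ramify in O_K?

2477 splits in O_K

-86 mod 4 = 2, hence disc K = 4·(-86) = -344 and O_K = ℤ[√-86].
disc(K) = -344 is not divisible by 2477; 2477 is unramified.
Compute (-86/2477) via Euler: 2391^((2477-1)/2) mod 2477 = 1, so (-86/2477) = 1.
(-86/2477) = 1, so 2477 splits.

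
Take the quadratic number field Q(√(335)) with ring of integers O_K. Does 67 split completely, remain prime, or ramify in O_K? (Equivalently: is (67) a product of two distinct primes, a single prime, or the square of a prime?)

335 mod 4 = 3, hence disc K = 4·335 = 1340 and O_K = ℤ[√335].
Ramification test: 67 | 1340. The prime 67 ramifies in K.

ramified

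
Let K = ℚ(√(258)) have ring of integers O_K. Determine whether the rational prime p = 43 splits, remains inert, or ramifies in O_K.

ramified — (43) = 𝔭²

d = 258 ≡ 2 (mod 4), so O_K = ℤ[√258] and disc(K) = 4d = 1032.
43 divides disc(K) = 1032, so 43 ramifies.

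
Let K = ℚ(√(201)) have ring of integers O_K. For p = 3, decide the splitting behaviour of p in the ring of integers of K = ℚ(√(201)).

Since 201 ≡ 1 mod 4, the ring of integers is ℤ[(1+√201)/2] with discriminant 201.
disc(K) = 201 = 3·67, so p = 3 is ramified.

p ramifies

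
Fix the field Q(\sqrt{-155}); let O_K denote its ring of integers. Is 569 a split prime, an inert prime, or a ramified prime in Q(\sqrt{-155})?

Since -155 ≡ 1 mod 4, the ring of integers is ℤ[(1+√-155)/2] with discriminant -155.
569 ∤ -155, so 569 is unramified.
Compute (-155/569) via Euler: 414^((569-1)/2) mod 569 = 568, so (-155/569) = -1.
d is a non-residue mod p, hence 569 remains inert in O_K.

569 remains inert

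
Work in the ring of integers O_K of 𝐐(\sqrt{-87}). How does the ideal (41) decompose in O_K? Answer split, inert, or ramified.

-87 mod 4 = 1, hence disc K = -87 and O_K = ℤ[(1+√-87)/2].
Since gcd(41, -87) = 1 the prime 41 does not ramify.
Compute (-87/41) via Euler: 36^((41-1)/2) mod 41 = 1, so (-87/41) = 1.
(-87/41) = 1, so 41 splits.

splits completely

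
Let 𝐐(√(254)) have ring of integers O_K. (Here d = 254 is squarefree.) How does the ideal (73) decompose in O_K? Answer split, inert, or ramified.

254 mod 4 = 2, hence disc K = 4·254 = 1016 and O_K = ℤ[√254].
Since gcd(73, 1016) = 1 the prime 73 does not ramify.
Compute (254/73) via Euler: 35^((73-1)/2) mod 73 = 1, so (254/73) = 1.
d is a quadratic residue mod p, hence 73 splits in O_K.

p splits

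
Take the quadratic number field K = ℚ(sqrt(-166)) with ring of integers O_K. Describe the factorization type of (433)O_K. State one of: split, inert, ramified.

p is inert

-166 mod 4 = 2, hence disc K = 4·(-166) = -664 and O_K = ℤ[√-166].
Since gcd(433, -664) = 1 the prime 433 does not ramify.
Compute (-166/433) via Euler: 267^((433-1)/2) mod 433 = 432, so (-166/433) = -1.
Legendre symbol -1 ⇒ 433 is inert.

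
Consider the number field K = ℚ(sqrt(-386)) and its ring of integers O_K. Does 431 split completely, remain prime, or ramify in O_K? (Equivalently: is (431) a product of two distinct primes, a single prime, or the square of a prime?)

d = -386 ≡ 2 (mod 4), so O_K = ℤ[√-386] and disc(K) = 4d = -1544.
431 ∤ -1544, so 431 is unramified.
(-386/431) = 45^215 mod 431 = 1, giving Legendre symbol 1.
d is a quadratic residue mod p, hence 431 splits in O_K.

split — (431) = 𝔭₁𝔭₂ with 𝔭₁ ≠ 𝔭₂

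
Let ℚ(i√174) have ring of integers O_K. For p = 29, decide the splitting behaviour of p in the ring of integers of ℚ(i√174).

ramified — (29) = 𝔭²

d = -174 ≡ 2 (mod 4), so O_K = ℤ[√-174] and disc(K) = 4d = -696.
Ramification test: 29 | -696. The prime 29 ramifies in K.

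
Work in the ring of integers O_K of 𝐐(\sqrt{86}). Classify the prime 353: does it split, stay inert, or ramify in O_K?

Since 86 ≢ 1 mod 4, the ring of integers is ℤ[√86] with discriminant 4·86 = 344.
353 ∤ 344, so 353 is unramified.
Compute (86/353) via Euler: 86^((353-1)/2) mod 353 = 1, so (86/353) = 1.
(86/353) = 1, so 353 splits.

353 splits in O_K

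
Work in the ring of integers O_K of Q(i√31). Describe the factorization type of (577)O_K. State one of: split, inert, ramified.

Since -31 ≡ 1 mod 4, the ring of integers is ℤ[(1+√-31)/2] with discriminant -31.
disc(K) = -31 is not divisible by 577; 577 is unramified.
Legendre symbol by Euler's criterion: (-31/577) ≡ (-31)^288 ≡ 1 (mod 577), i.e. (-31/577) = 1.
(-31/577) = 1, so 577 splits.

577 splits in O_K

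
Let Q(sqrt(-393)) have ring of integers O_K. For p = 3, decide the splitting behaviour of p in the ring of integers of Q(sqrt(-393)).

Since -393 ≢ 1 mod 4, the ring of integers is ℤ[√-393] with discriminant 4·(-393) = -1572.
Ramification test: 3 | -1572. The prime 3 ramifies in K.

ramified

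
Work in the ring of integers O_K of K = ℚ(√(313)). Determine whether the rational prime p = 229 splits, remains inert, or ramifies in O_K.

p is inert

Since 313 ≡ 1 mod 4, the ring of integers is ℤ[(1+√313)/2] with discriminant 313.
Since gcd(229, 313) = 1 the prime 229 does not ramify.
Legendre symbol by Euler's criterion: (313/229) ≡ 313^114 ≡ 228 (mod 229), i.e. (313/229) = -1.
Legendre symbol -1 ⇒ 229 is inert.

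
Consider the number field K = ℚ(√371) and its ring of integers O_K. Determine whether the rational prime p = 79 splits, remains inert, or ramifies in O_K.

371 mod 4 = 3, hence disc K = 4·371 = 1484 and O_K = ℤ[√371].
79 ∤ 1484, so 79 is unramified.
Legendre symbol by Euler's criterion: (371/79) ≡ 371^39 ≡ 1 (mod 79), i.e. (371/79) = 1.
d is a quadratic residue mod p, hence 79 splits in O_K.

p splits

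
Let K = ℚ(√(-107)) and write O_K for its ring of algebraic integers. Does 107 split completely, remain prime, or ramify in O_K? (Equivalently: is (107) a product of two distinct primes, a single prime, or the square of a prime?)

ramified

Since -107 ≡ 1 mod 4, the ring of integers is ℤ[(1+√-107)/2] with discriminant -107.
disc(K) = -107 = 107·(-1), so p = 107 is ramified.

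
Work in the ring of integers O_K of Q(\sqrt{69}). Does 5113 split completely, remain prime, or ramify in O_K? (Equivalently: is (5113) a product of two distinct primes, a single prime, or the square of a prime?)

inert — (5113) stays prime in O_K

Since 69 ≡ 1 mod 4, the ring of integers is ℤ[(1+√69)/2] with discriminant 69.
Since gcd(5113, 69) = 1 the prime 5113 does not ramify.
Compute (69/5113) via Euler: 69^((5113-1)/2) mod 5113 = 5112, so (69/5113) = -1.
(69/5113) = -1, so 5113 is inert.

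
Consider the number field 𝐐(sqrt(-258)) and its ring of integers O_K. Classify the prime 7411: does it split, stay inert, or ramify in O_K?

splits completely

-258 mod 4 = 2, hence disc K = 4·(-258) = -1032 and O_K = ℤ[√-258].
disc(K) = -1032 is not divisible by 7411; 7411 is unramified.
(-258/7411) = 7153^3705 mod 7411 = 1, giving Legendre symbol 1.
Legendre symbol 1 ⇒ 7411 is split.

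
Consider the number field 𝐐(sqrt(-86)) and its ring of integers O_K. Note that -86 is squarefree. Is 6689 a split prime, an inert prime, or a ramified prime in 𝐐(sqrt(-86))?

Since -86 ≢ 1 mod 4, the ring of integers is ℤ[√-86] with discriminant 4·(-86) = -344.
disc(K) = -344 is not divisible by 6689; 6689 is unramified.
(-86/6689) = 6603^3344 mod 6689 = 1, giving Legendre symbol 1.
(-86/6689) = 1, so 6689 splits.

split — (6689) = 𝔭₁𝔭₂ with 𝔭₁ ≠ 𝔭₂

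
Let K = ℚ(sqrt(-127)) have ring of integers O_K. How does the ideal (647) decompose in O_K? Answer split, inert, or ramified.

inert

Since -127 ≡ 1 mod 4, the ring of integers is ℤ[(1+√-127)/2] with discriminant -127.
647 ∤ -127, so 647 is unramified.
(-127/647) = 520^323 mod 647 = 646, giving Legendre symbol -1.
d is a non-residue mod p, hence 647 remains inert in O_K.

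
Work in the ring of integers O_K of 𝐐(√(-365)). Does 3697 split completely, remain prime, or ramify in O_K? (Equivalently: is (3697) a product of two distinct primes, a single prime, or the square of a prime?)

3697 splits in O_K

Since -365 ≢ 1 mod 4, the ring of integers is ℤ[√-365] with discriminant 4·(-365) = -1460.
Since gcd(3697, -1460) = 1 the prime 3697 does not ramify.
Legendre symbol by Euler's criterion: (-365/3697) ≡ (-365)^1848 ≡ 1 (mod 3697), i.e. (-365/3697) = 1.
d is a quadratic residue mod p, hence 3697 splits in O_K.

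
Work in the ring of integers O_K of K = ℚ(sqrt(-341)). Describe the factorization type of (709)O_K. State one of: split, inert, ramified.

709 remains inert

d = -341 ≡ 3 (mod 4), so O_K = ℤ[√-341] and disc(K) = 4d = -1364.
709 ∤ -1364, so 709 is unramified.
(-341/709) = 368^354 mod 709 = 708, giving Legendre symbol -1.
Legendre symbol -1 ⇒ 709 is inert.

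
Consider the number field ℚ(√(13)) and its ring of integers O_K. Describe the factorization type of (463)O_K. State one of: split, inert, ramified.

d = 13 ≡ 1 (mod 4), so O_K = ℤ[(1+√13)/2] and disc(K) = d = 13.
463 ∤ 13, so 463 is unramified.
Legendre symbol by Euler's criterion: (13/463) ≡ 13^231 ≡ 462 (mod 463), i.e. (13/463) = -1.
d is a non-residue mod p, hence 463 remains inert in O_K.

463 remains inert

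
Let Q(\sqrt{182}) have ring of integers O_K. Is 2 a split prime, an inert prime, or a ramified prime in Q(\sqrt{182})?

p ramifies

Since 182 ≢ 1 mod 4, the ring of integers is ℤ[√182] with discriminant 4·182 = 728.
disc(K) = 728 = 2·364, so p = 2 is ramified.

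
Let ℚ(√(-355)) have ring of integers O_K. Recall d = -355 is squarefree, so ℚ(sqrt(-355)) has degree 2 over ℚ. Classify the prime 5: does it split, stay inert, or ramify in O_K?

Since -355 ≡ 1 mod 4, the ring of integers is ℤ[(1+√-355)/2] with discriminant -355.
Ramification test: 5 | -355. The prime 5 ramifies in K.

ramified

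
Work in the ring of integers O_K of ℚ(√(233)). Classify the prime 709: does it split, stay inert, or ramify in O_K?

233 mod 4 = 1, hence disc K = 233 and O_K = ℤ[(1+√233)/2].
Since gcd(709, 233) = 1 the prime 709 does not ramify.
Compute (233/709) via Euler: 233^((709-1)/2) mod 709 = 708, so (233/709) = -1.
Legendre symbol -1 ⇒ 709 is inert.

remains prime (inert)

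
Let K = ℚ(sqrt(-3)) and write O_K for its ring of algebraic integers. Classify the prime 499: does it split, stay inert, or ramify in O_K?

split

d = -3 ≡ 1 (mod 4), so O_K = ℤ[(1+√-3)/2] and disc(K) = d = -3.
499 ∤ -3, so 499 is unramified.
(-3/499) = 496^249 mod 499 = 1, giving Legendre symbol 1.
Legendre symbol 1 ⇒ 499 is split.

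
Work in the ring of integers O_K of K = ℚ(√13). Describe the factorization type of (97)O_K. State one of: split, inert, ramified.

inert

13 mod 4 = 1, hence disc K = 13 and O_K = ℤ[(1+√13)/2].
97 ∤ 13, so 97 is unramified.
Euler's criterion: 13^48 mod 97 = 96. Thus (13|97) = -1.
Legendre symbol -1 ⇒ 97 is inert.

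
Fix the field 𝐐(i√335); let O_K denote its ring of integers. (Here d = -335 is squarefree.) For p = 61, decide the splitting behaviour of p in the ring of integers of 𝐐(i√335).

d = -335 ≡ 1 (mod 4), so O_K = ℤ[(1+√-335)/2] and disc(K) = d = -335.
61 ∤ -335, so 61 is unramified.
(-335/61) = 31^30 mod 61 = 60, giving Legendre symbol -1.
(-335/61) = -1, so 61 is inert.

inert — (61) stays prime in O_K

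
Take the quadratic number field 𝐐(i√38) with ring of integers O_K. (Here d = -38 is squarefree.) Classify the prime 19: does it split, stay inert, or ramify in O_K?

ramified — (19) = 𝔭²

-38 mod 4 = 2, hence disc K = 4·(-38) = -152 and O_K = ℤ[√-38].
disc(K) = -152 = 19·(-8), so p = 19 is ramified.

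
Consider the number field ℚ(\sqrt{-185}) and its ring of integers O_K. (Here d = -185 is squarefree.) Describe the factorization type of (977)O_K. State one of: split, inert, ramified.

split

-185 mod 4 = 3, hence disc K = 4·(-185) = -740 and O_K = ℤ[√-185].
disc(K) = -740 is not divisible by 977; 977 is unramified.
Legendre symbol by Euler's criterion: (-185/977) ≡ (-185)^488 ≡ 1 (mod 977), i.e. (-185/977) = 1.
Legendre symbol 1 ⇒ 977 is split.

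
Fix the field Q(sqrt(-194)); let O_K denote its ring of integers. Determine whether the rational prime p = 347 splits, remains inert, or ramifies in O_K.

inert — (347) stays prime in O_K

d = -194 ≡ 2 (mod 4), so O_K = ℤ[√-194] and disc(K) = 4d = -776.
Since gcd(347, -776) = 1 the prime 347 does not ramify.
Euler's criterion: (-194)^173 mod 347 = 346. Thus (-194|347) = -1.
d is a non-residue mod p, hence 347 remains inert in O_K.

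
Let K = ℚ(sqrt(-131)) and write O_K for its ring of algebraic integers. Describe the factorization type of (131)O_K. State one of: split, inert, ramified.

d = -131 ≡ 1 (mod 4), so O_K = ℤ[(1+√-131)/2] and disc(K) = d = -131.
disc(K) = -131 = 131·(-1), so p = 131 is ramified.

p ramifies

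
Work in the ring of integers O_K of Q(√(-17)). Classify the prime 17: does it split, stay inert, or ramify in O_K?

p ramifies

-17 mod 4 = 3, hence disc K = 4·(-17) = -68 and O_K = ℤ[√-17].
Ramification test: 17 | -68. The prime 17 ramifies in K.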